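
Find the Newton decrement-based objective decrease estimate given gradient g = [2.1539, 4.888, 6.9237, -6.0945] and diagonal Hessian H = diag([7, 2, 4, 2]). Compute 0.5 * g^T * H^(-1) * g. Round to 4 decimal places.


Step 1: H is diagonal, so H^(-1) * g = [0.3077, 2.444, 1.7309, -3.0473].
Step 2: g^T H^(-1) g = sum_i g_i^2 / H_ii
  = (2.1539)^2/7 + (4.888)^2/2 + (6.9237)^2/4 + (-6.0945)^2/2
  = 0.6628 + 11.9463 + 11.9844 + 18.5715 = 43.1649
Step 3: Objective decrease = 0.5 * g^T H^(-1) g = 21.5824


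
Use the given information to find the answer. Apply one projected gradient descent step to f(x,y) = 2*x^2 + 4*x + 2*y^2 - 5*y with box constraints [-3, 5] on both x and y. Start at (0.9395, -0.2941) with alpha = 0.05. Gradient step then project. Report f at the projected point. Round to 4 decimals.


Step 1: Compute gradient at (0.9395, -0.2941).
grad_x = 2*2*0.9395 + 4 = 7.758
grad_y = 2*2*-0.2941 - 5 = -6.1764
Step 2: Gradient step.
x_raw = 0.9395 - 0.05*7.758 = 0.5516
y_raw = -0.2941 - 0.05*-6.1764 = 0.0147
Step 3: Project onto [-3, 5].
x_proj = clip(0.5516) = 0.5516
y_proj = clip(0.0147) = 0.0147
Step 4: Evaluate f.
f(0.5516, 0.0147) = 2.7418


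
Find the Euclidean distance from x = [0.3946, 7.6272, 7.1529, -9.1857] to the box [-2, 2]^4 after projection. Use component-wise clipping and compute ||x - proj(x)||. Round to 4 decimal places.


Project each component onto [-2, 2].
clip(0.3946) = 0.3946, clip(7.6272) = 2.0, clip(7.1529) = 2.0, clip(-9.1857) = -2.0
Projection = [0.3946, 2.0, 2.0, -2.0]
Squared diffs: [0.0, 31.6654, 26.5524, 51.6343]
Distance = sqrt(109.8521) = 10.481


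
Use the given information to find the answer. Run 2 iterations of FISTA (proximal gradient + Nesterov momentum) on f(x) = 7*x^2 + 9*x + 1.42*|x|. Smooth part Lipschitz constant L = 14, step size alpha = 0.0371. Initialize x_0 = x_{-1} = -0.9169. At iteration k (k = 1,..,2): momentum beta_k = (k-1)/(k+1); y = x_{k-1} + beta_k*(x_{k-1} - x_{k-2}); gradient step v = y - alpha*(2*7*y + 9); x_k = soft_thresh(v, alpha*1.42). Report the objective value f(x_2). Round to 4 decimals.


FISTA on f(x) = 7*x^2 + 9*x + 1.42*|x|
L = 14, alpha = 0.0371
Iteration 1: beta = 0.0, y = -0.9169 + 0.0*(-0.9169 + 0.9169) = -0.9169
  grad(y) = -3.8366, v = y - alpha*grad = -0.7746
  prox(v) = soft_thresh(-0.7746, 0.0527) = -0.7219
Iteration 2: beta = 0.3333, y = -0.7219 + 0.3333*(-0.7219 + 0.9169) = -0.6569
  grad(y) = -0.1962, v = y - alpha*grad = -0.6496
  prox(v) = soft_thresh(-0.6496, 0.0527) = -0.5969
f(x_2) = 7*(-0.5969)^2 + 9*(-0.5969) + 1.42*|-0.5969| = -2.0305


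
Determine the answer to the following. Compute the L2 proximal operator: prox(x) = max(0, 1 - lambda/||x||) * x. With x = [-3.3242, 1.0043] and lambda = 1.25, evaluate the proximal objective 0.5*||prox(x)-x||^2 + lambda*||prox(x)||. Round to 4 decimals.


Step 1: Compute ||x||.
||x|| = 3.4726
Step 2: Compute scaling factor.
scale = max(0, 1 - 1.25/3.4726) = 0.64
Step 3: prox(x) = [-2.1276, 0.6428]
||prox(x)|| = 2.2226
Step 4: Proximal objective.
0.5*||prox-x||^2 = 0.7813
lambda*||prox|| = 2.7783
Total = 3.5595


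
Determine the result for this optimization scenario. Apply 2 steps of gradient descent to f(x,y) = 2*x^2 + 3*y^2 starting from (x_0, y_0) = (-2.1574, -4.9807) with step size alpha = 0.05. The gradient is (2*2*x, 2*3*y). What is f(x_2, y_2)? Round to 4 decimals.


Gradient descent on f(x,y) = 2*x^2 + 3*y^2.
Starting point: (-2.1574, -4.9807), alpha = 0.05
Step 1: grad_x = 2*2*-2.1574 = -8.6296, grad_y = 2*3*-4.9807 = -29.8842
  x_1 = -2.1574 - 0.05*-8.6296 = -1.7259
  y_1 = -4.9807 - 0.05*-29.8842 = -3.4865
Step 2: grad_x = 2*2*-1.7259 = -6.9037, grad_y = 2*3*-3.4865 = -20.9189
  x_2 = -1.7259 - 0.05*-6.9037 = -1.3807
  y_2 = -3.4865 - 0.05*-20.9189 = -2.4405
f(-1.3807, -2.4405) = 2*(-1.3807)^2 + 3*(-2.4405)^2 = 21.6816


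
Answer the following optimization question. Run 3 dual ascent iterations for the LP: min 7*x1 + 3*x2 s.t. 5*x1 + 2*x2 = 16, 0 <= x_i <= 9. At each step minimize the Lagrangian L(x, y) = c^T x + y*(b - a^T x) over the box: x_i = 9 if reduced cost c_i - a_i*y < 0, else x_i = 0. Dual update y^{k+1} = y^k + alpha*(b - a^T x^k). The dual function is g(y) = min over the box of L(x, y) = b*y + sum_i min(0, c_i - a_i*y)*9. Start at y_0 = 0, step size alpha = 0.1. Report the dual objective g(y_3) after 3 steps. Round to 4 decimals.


Dual ascent for LP: min 7*x1 + 3*x2, 5*x1 + 2*x2 = 16, 0 <= x_i <= 9
Step 1: y^k = 0.0, reduced costs: (7.0, 3.0)
  x^k = (0.0, 0.0), subgradient = b - a^T x = 16.0
  y^{k+1} = 0.0 + 0.1*16.0 = 1.6
Step 2: y^k = 1.6, reduced costs: (-1.0, -0.2)
  x^k = (9.0, 9.0), subgradient = b - a^T x = -47.0
  y^{k+1} = 1.6 + 0.1*-47.0 = -3.1
Step 3: y^k = -3.1, reduced costs: (22.5, 9.2)
  x^k = (0.0, 0.0), subgradient = b - a^T x = 16.0
  y^{k+1} = -3.1 + 0.1*16.0 = -1.5
Dual objective at y_3 = -1.5: reduced costs (14.5, 6.0), box minimizer x = (0.0, 0.0)
g(y_3) = b*y + (c1 - a1*y)*x1 + (c2 - a2*y)*x2 = 16*(-1.5) + 14.5*0.0 + 6.0*0.0 = -24.0 + 0.0 + 0.0 = -24.0


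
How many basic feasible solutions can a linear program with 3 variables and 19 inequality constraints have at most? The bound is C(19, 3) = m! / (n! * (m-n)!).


Each vertex corresponds to some choice of n active constraints out of m, so the number of vertices is at most C(m, n) = m! / (n!(m-n)!).
m = 19, n = 3
Numerator: 19 * 18 * 17
Denominator: 3! = 6
C(19, 3) = 969


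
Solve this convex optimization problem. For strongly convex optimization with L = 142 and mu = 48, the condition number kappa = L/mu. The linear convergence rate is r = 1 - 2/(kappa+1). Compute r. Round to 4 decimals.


Step 1: Compute the condition number.
kappa = L/mu = 142/48 = 2.9583
Step 2: Compute the convergence rate.
r = 1 - 2/(kappa + 1) = 1 - 2*mu/(L + mu) = (L - mu)/(L + mu) = 94/190 = 0.4947


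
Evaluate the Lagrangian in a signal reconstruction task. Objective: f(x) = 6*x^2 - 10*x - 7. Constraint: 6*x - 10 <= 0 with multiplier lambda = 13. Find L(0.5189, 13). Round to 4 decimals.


Step 1: Evaluate f(x).
f(0.5189) = 6*0.5189^2 - 10*0.5189 - 7 = -10.5735
Step 2: Evaluate g(x).
g(0.5189) = 6*0.5189 - 10 = -6.8866
Step 3: Compute Lagrangian.
L = -10.5735 + 13*-6.8866 = -100.0993


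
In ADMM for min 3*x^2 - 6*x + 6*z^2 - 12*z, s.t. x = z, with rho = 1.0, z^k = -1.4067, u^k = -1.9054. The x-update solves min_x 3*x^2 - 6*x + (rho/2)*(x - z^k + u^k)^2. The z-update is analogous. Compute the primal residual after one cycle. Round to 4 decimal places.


ADMM iteration with rho = 1.0, z^k = -1.4067, u^k = -1.9054
Step 1: x-update.
Minimize 3*x^2 - 6*x + (1.0/2)*(x + 1.4067 - 1.9054)^2
FOC: (2*3 + 1.0)*x = 6 + 1.0*(-1.4067 + 1.9054)
x^{k+1} = 0.9284
Step 2: z-update.
Minimize 6*z^2 - 12*z + (1.0/2)*(0.9284 - z - 1.9054)^2
FOC: (2*6 + 1.0)*z = 12 + 1.0*(0.9284 - 1.9054)
z^{k+1} = 0.8479
Step 3: u-update.
u^{k+1} = -1.9054 + 0.9284 - 0.8479 = -1.8249
Step 4: Primal residual = |0.9284 - 0.8479| = 0.0805


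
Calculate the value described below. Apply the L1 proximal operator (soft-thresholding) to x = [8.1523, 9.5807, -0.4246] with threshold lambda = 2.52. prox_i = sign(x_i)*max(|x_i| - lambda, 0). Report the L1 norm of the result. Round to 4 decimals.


Soft-thresholding with lambda = 2.52:
prox(8.1523) = sign(8.1523)*max(|8.1523| - 2.52, 0) = 5.6323
prox(9.5807) = sign(9.5807)*max(|9.5807| - 2.52, 0) = 7.0607
prox(-0.4246) = sign(-0.4246)*max(|-0.4246| - 2.52, 0) = 0.0
prox(x) = [5.6323, 7.0607, 0.0]
||prox(x)||_1 = 5.6323 + 7.0607 + 0.0 = 12.693


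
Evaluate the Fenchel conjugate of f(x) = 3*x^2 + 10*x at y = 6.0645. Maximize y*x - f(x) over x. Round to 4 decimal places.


f*(y) = sup_x {y*x - a*x^2 - b*x} = sup_x {(y-b)*x - a*x^2}
FOC: (y - b) - 2a*x = 0 => x* = (y - b)/(2a)
x* = (6.0645 - 10)/(2*3) = -0.6559
f*(6.0645) = (y-b)^2/(4a) = (6.0645 - 10)^2/(4*3)
= 15.4882/12 = 1.2907


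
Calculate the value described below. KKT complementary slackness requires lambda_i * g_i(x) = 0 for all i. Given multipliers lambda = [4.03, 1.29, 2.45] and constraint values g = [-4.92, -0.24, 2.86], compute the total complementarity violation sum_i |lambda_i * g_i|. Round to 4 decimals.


KKT complementary slackness check:
lambda_1 * g_1 = 4.03 * -4.92 = -19.8276
lambda_2 * g_2 = 1.29 * -0.24 = -0.3096
lambda_3 * g_3 = 2.45 * 2.86 = 7.007
Total violation = 19.8276 + 0.3096 + 7.007 = 27.1442


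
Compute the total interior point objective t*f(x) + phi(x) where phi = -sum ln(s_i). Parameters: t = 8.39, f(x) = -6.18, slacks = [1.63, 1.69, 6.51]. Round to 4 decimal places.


Step 1: Compute log-barrier.
ln values: [0.4886, 0.5247, 1.8733]
phi = -(0.4886 + 0.5247 + 1.8733) = -2.8866
Step 2: Compute augmented objective.
t*f(x) = 8.39*-6.18 = -51.8502
Total = -51.8502 - 2.8866 = -54.7368


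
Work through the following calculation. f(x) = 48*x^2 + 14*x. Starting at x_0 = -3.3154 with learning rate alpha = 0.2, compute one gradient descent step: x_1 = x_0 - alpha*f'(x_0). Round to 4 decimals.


We compute the gradient at x_0 and apply the update.
f'(x) = 96*x + 14
f'(-3.3154) = 96*-3.3154 + 14 = -304.2784
x_1 = -3.3154 - 0.2*-304.2784 = 57.5403


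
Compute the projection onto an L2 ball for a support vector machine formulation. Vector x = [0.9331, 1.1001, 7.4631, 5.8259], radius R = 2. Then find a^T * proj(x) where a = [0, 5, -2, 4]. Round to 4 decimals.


Step 1: Compute ||x|| (intermediates to 6 decimals).
||x|| = sqrt(0.9331^2 + 1.1001^2 + 7.4631^2 + 5.8259^2) = 9.577049
Step 2: Project.
Since ||x|| > R, scale = R/||x|| = 2/9.577049 = 0.208833, proj(x) = scale * x
proj(x) = [0.194862, 0.229737, 1.558542, 1.21664]
Step 3: Dot product.
a^T * proj(x) = 0*0.194862 + 5*0.229737 - 2*1.558542 + 4*1.21664 = 2.8982


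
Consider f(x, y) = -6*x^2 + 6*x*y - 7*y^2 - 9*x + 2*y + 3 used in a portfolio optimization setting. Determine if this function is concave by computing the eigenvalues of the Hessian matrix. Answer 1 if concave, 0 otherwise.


The Hessian of f(x,y) = -6*x^2 + 6*x*y - 7*y^2 - 9*x + 2*y + 3 is:
H = [[-12, 6], [6, -14]]
Trace = -12 - 14 = -26
Determinant = -12*-14 - (6)^2 = 132
Discriminant = (-26)^2 - 4*132 = 148.0
Eigenvalues: lambda_1 = -19.0828, lambda_2 = -6.9172
The function is concave.

1


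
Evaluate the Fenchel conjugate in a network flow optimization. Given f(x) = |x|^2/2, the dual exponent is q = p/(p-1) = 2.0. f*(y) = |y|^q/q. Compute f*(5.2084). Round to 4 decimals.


The conjugate exponent q satisfies 1/p + 1/q = 1.
p = 2, so q = 2/(2 - 1) = 2.0
|y|^q = 5.2084^2.0 = 27.1274
f*(5.2084) = 27.1274 / 2.0 = 13.5637


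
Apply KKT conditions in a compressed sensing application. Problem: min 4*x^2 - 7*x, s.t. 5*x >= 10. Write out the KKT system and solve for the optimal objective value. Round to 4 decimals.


Step 1: Try lambda = 0 (constraint inactive).
x_unc = 7/(2*4) = 0.875
Check: 5*0.875 = 4.375 < 10 -- violated!
Step 2: Constraint must be active: 5*x = 10
x* = 10/5 = 2.0
lambda = (2*4*2.0 - 7)/5 = 1.8
Step 3: Compute optimal value.
f(x*) = 4*2.0^2 - 7*2.0 = 2.0


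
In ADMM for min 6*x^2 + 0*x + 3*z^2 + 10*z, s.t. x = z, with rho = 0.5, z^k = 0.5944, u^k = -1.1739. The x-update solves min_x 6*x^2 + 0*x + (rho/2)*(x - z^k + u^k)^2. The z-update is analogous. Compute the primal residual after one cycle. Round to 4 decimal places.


ADMM iteration with rho = 0.5, z^k = 0.5944, u^k = -1.1739
Step 1: x-update.
Minimize 6*x^2 + 0*x + (0.5/2)*(x - 0.5944 - 1.1739)^2
FOC: (2*6 + 0.5)*x = 0 + 0.5*(0.5944 + 1.1739)
x^{k+1} = 0.0707
Step 2: z-update.
Minimize 3*z^2 + 10*z + (0.5/2)*(0.0707 - z - 1.1739)^2
FOC: (2*3 + 0.5)*z = -10 + 0.5*(0.0707 - 1.1739)
z^{k+1} = -1.6233
Step 3: u-update.
u^{k+1} = -1.1739 + 0.0707 + 1.6233 = 0.5202
Step 4: Primal residual = |0.0707 + 1.6233| = 1.6941


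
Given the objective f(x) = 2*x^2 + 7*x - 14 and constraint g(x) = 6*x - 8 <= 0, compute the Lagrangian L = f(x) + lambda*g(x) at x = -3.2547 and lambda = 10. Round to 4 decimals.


Step 1: Evaluate f(x).
f(-3.2547) = 2*(-3.2547)^2 + 7*(-3.2547) - 14 = -15.5968
Step 2: Evaluate g(x).
g(-3.2547) = 6*-3.2547 - 8 = -27.5282
Step 3: Compute Lagrangian.
L = -15.5968 + 10*-27.5282 = -290.8788


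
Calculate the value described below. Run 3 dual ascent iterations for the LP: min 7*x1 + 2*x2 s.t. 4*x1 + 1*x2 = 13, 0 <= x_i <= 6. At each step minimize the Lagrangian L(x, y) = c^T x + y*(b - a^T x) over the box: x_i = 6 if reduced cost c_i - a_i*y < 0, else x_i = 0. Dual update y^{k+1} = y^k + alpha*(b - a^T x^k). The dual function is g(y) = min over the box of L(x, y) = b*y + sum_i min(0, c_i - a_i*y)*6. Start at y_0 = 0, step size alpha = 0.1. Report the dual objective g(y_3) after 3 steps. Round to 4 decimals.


Dual ascent for LP: min 7*x1 + 2*x2, 4*x1 + 1*x2 = 13, 0 <= x_i <= 6
Step 1: y^k = 0.0, reduced costs: (7.0, 2.0)
  x^k = (0.0, 0.0), subgradient = b - a^T x = 13.0
  y^{k+1} = 0.0 + 0.1*13.0 = 1.3
Step 2: y^k = 1.3, reduced costs: (1.8, 0.7)
  x^k = (0.0, 0.0), subgradient = b - a^T x = 13.0
  y^{k+1} = 1.3 + 0.1*13.0 = 2.6
Step 3: y^k = 2.6, reduced costs: (-3.4, -0.6)
  x^k = (6.0, 6.0), subgradient = b - a^T x = -17.0
  y^{k+1} = 2.6 + 0.1*-17.0 = 0.9
Dual objective at y_3 = 0.9: reduced costs (3.4, 1.1), box minimizer x = (0.0, 0.0)
g(y_3) = b*y + (c1 - a1*y)*x1 + (c2 - a2*y)*x2 = 13*0.9 + 3.4*0.0 + 1.1*0.0 = 11.7 + 0.0 + 0.0 = 11.7


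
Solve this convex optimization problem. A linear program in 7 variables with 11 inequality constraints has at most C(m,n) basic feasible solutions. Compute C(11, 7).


Each vertex corresponds to some choice of n active constraints out of m, so the number of vertices is at most C(m, n) = m! / (n!(m-n)!).
m = 11, n = 7
Numerator: 11 * 10 * 9 * 8 * 7 * 6 * 5
Denominator: 7! = 5040
C(11, 7) = 330


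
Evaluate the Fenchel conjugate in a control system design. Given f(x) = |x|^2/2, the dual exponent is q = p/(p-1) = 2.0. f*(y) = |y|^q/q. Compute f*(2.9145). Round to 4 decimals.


The conjugate exponent q satisfies 1/p + 1/q = 1.
p = 2, so q = 2/(2 - 1) = 2.0
|y|^q = 2.9145^2.0 = 8.4943
f*(2.9145) = 8.4943 / 2.0 = 4.2472


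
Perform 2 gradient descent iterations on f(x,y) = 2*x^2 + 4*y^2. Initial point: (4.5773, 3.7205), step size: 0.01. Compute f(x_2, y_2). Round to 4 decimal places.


Gradient descent on f(x,y) = 2*x^2 + 4*y^2.
Starting point: (4.5773, 3.7205), alpha = 0.01
Step 1: grad_x = 2*2*4.5773 = 18.3092, grad_y = 2*4*3.7205 = 29.764
  x_1 = 4.5773 - 0.01*18.3092 = 4.3942
  y_1 = 3.7205 - 0.01*29.764 = 3.4229
Step 2: grad_x = 2*2*4.3942 = 17.5768, grad_y = 2*4*3.4229 = 27.3829
  x_2 = 4.3942 - 0.01*17.5768 = 4.2184
  y_2 = 3.4229 - 0.01*27.3829 = 3.149
f(4.2184, 3.149) = 2*4.2184^2 + 4*3.149^2 = 75.2561


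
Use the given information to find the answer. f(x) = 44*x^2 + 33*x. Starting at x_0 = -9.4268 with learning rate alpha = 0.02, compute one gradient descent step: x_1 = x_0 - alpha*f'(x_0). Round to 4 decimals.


We compute the gradient at x_0 and apply the update.
f'(x) = 88*x + 33
f'(-9.4268) = 88*-9.4268 + 33 = -796.5584
x_1 = -9.4268 - 0.02*-796.5584 = 6.5044


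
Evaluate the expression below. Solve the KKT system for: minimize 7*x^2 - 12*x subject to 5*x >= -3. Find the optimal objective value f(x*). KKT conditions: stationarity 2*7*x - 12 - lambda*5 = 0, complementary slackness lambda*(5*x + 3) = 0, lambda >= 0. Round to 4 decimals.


Step 1: Try lambda = 0 (constraint inactive).
Stationarity: 2*7*x - 12 = 0
x* = 12/(2*7) = 6/7 = 0.8571 (rounded; the exact value 6/7 is used below)
Check constraint: 5*0.8571 = 4.2855 >= -3 -- satisfied.
Step 2: Compute optimal value.
f(x*) = 7*(6/7)^2 - 12*(6/7) = -5.1429


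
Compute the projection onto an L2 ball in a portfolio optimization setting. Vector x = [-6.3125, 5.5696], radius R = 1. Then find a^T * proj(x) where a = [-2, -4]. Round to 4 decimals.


Step 1: Compute ||x|| (intermediates to 6 decimals).
||x|| = sqrt((-6.3125)^2 + 5.5696^2) = 8.418319
Step 2: Project.
Since ||x|| > R, scale = R/||x|| = 1/8.418319 = 0.118789, proj(x) = scale * x
proj(x) = [-0.749856, 0.661607]
Step 3: Dot product.
a^T * proj(x) = -2*(-0.749856) - 4*0.661607 = -1.1467


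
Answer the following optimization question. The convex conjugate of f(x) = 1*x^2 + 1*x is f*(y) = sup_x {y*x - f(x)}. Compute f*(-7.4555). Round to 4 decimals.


f*(y) = sup_x {y*x - a*x^2 - b*x} = sup_x {(y-b)*x - a*x^2}
FOC: (y - b) - 2a*x = 0 => x* = (y - b)/(2a)
x* = (-7.4555 - 1)/(2*1) = -4.2278
f*(-7.4555) = (y-b)^2/(4a) = (-7.4555 - 1)^2/(4*1)
= 71.4955/4 = 17.8739


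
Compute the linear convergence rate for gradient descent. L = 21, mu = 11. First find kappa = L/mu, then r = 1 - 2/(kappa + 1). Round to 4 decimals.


Step 1: Compute the condition number.
kappa = L/mu = 21/11 = 1.9091
Step 2: Compute the convergence rate.
r = 1 - 2/(kappa + 1) = 1 - 2*mu/(L + mu) = (L - mu)/(L + mu) = 10/32 = 0.3125


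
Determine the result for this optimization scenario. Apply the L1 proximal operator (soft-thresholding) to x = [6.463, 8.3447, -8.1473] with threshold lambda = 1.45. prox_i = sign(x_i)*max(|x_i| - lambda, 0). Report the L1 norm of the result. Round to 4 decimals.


Soft-thresholding with lambda = 1.45:
prox(6.463) = sign(6.463)*max(|6.463| - 1.45, 0) = 5.013
prox(8.3447) = sign(8.3447)*max(|8.3447| - 1.45, 0) = 6.8947
prox(-8.1473) = sign(-8.1473)*max(|-8.1473| - 1.45, 0) = -6.6973
prox(x) = [5.013, 6.8947, -6.6973]
||prox(x)||_1 = 5.013 + 6.8947 + 6.6973 = 18.605


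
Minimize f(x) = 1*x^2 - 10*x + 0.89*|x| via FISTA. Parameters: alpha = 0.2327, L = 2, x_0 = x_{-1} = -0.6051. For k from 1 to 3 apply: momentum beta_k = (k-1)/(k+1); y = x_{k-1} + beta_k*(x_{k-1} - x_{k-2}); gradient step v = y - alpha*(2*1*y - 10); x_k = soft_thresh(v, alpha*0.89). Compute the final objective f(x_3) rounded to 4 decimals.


FISTA on f(x) = 1*x^2 - 10*x + 0.89*|x|
L = 2, alpha = 0.2327
Iteration 1: beta = 0.0, y = -0.6051 + 0.0*(-0.6051 + 0.6051) = -0.6051
  grad(y) = -11.2102, v = y - alpha*grad = 2.0035
  prox(v) = soft_thresh(2.0035, 0.2071) = 1.7964
Iteration 2: beta = 0.3333, y = 1.7964 + 0.3333*(1.7964 + 0.6051) = 2.5969
  grad(y) = -4.8062, v = y - alpha*grad = 3.7153
  prox(v) = soft_thresh(3.7153, 0.2071) = 3.5082
Iteration 3: beta = 0.5, y = 3.5082 + 0.5*(3.5082 - 1.7964) = 4.3641
  grad(y) = -1.2718, v = y - alpha*grad = 4.6601
  prox(v) = soft_thresh(4.6601, 0.2071) = 4.4529
f(x_3) = 1*4.4529^2 - 10*4.4529 + 0.89*|4.4529| = -20.7376


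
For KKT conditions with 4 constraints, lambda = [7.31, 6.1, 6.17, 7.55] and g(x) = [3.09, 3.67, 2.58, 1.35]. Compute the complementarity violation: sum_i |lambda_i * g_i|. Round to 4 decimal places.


KKT complementary slackness check:
lambda_1 * g_1 = 7.31 * 3.09 = 22.5879
lambda_2 * g_2 = 6.1 * 3.67 = 22.387
lambda_3 * g_3 = 6.17 * 2.58 = 15.9186
lambda_4 * g_4 = 7.55 * 1.35 = 10.1925
Total violation = 22.5879 + 22.387 + 15.9186 + 10.1925 = 71.086


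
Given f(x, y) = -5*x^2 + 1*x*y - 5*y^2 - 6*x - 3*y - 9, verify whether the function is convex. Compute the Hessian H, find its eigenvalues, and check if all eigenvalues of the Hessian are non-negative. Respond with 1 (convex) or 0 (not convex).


The Hessian of f(x,y) = -5*x^2 + 1*x*y - 5*y^2 - 6*x - 3*y - 9 is:
H = [[-10, 1], [1, -10]]
Trace = -10 - 10 = -20
Determinant = -10*-10 - (1)^2 = 99
Discriminant = (-20)^2 - 4*99 = 4.0
Eigenvalues: lambda_1 = -11.0, lambda_2 = -9.0
The function is not convex.

0


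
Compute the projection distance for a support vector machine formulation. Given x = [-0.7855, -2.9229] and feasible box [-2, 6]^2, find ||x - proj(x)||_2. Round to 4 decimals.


Project each component onto [-2, 6].
clip(-0.7855) = -0.7855, clip(-2.9229) = -2.0
Projection = [-0.7855, -2.0]
Squared diffs: [0.0, 0.8517]
Distance = sqrt(0.8517) = 0.9229


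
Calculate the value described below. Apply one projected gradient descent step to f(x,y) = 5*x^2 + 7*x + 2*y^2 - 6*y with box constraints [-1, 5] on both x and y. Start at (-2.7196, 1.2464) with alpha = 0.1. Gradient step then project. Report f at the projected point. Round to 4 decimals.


Step 1: Compute gradient at (-2.7196, 1.2464).
grad_x = 2*5*-2.7196 + 7 = -20.196
grad_y = 2*2*1.2464 - 6 = -1.0144
Step 2: Gradient step.
x_raw = -2.7196 - 0.1*-20.196 = -0.7
y_raw = 1.2464 - 0.1*-1.0144 = 1.3478
Step 3: Project onto [-1, 5].
x_proj = clip(-0.7) = -0.7
y_proj = clip(1.3478) = 1.3478
Step 4: Evaluate f.
f(-0.7, 1.3478) = -6.9037


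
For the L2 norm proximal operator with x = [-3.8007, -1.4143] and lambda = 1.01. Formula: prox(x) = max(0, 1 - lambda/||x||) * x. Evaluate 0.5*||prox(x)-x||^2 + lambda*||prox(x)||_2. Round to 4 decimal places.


Step 1: Compute ||x||.
||x|| = 4.0553
Step 2: Compute scaling factor.
scale = max(0, 1 - 1.01/4.0553) = 0.7509
Step 3: prox(x) = [-2.8541, -1.0621]
||prox(x)|| = 3.0453
Step 4: Proximal objective.
0.5*||prox-x||^2 = 0.5101
lambda*||prox|| = 3.0758
Total = 3.5858


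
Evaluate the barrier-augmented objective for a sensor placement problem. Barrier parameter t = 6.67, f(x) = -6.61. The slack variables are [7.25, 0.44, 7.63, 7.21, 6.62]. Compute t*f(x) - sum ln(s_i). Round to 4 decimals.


Step 1: Compute log-barrier.
ln values: [1.981, -0.821, 2.0321, 1.9755, 1.8901]
phi = -(1.981 - 0.821 + 2.0321 + 1.9755 + 1.8901) = -7.0577
Step 2: Compute augmented objective.
t*f(x) = 6.67*-6.61 = -44.0887
Total = -44.0887 - 7.0577 = -51.1464


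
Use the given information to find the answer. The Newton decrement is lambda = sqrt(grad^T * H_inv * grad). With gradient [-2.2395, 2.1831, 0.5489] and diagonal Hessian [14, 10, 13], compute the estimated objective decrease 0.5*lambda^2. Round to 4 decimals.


Step 1: H is diagonal, so H^(-1) * g = [-0.16, 0.2183, 0.0422].
Step 2: g^T H^(-1) g = sum_i g_i^2 / H_ii
  = (-2.2395)^2/14 + (2.1831)^2/10 + (0.5489)^2/13
  = 0.3582 + 0.4766 + 0.0232 = 0.858
Step 3: Objective decrease = 0.5 * g^T H^(-1) g = 0.429


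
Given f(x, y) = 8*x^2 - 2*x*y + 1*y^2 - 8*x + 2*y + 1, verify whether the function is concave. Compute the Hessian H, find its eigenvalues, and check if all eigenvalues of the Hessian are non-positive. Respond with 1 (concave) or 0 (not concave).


The Hessian of f(x,y) = 8*x^2 - 2*x*y + 1*y^2 - 8*x + 2*y + 1 is:
H = [[16, -2], [-2, 2]]
Trace = 16 + 2 = 18
Determinant = 16*2 - (-2)^2 = 28
Discriminant = (18)^2 - 4*28 = 212.0
Eigenvalues: lambda_1 = 1.7199, lambda_2 = 16.2801
The function is not concave.

0


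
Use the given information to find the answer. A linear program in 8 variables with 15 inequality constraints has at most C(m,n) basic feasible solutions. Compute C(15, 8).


Each vertex corresponds to some choice of n active constraints out of m, so the number of vertices is at most C(m, n) = m! / (n!(m-n)!).
m = 15, n = 8
Numerator: 15 * 14 * 13 * 12 * 11 * 10 * 9 * 8
Denominator: 8! = 40320
C(15, 8) = 6435


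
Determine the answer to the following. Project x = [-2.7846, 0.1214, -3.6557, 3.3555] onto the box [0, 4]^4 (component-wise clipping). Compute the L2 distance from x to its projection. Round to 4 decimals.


Project each component onto [0, 4].
clip(-2.7846) = 0.0, clip(0.1214) = 0.1214, clip(-3.6557) = 0.0, clip(3.3555) = 3.3555
Projection = [0.0, 0.1214, 0.0, 3.3555]
Squared diffs: [7.754, 0.0, 13.3641, 0.0]
Distance = sqrt(21.1181) = 4.5954


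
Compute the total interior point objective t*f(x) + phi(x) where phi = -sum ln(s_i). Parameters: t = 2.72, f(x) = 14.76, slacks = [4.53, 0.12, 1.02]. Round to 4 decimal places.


Step 1: Compute log-barrier.
ln values: [1.5107, -2.1203, 0.0198]
phi = -(1.5107 - 2.1203 + 0.0198) = 0.5897
Step 2: Compute augmented objective.
t*f(x) = 2.72*14.76 = 40.1472
Total = 40.1472 + 0.5897 = 40.7369


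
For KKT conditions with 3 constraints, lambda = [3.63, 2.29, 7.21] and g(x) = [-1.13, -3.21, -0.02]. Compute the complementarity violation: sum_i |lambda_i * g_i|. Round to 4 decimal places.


KKT complementary slackness check:
lambda_1 * g_1 = 3.63 * -1.13 = -4.1019
lambda_2 * g_2 = 2.29 * -3.21 = -7.3509
lambda_3 * g_3 = 7.21 * -0.02 = -0.1442
Total violation = 4.1019 + 7.3509 + 0.1442 = 11.597


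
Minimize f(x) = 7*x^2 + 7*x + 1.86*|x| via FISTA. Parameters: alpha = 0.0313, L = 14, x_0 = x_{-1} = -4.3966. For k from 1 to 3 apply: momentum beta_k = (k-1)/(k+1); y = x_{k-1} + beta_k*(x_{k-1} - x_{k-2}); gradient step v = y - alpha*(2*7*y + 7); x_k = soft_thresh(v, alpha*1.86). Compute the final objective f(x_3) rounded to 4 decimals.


FISTA on f(x) = 7*x^2 + 7*x + 1.86*|x|
L = 14, alpha = 0.0313
Iteration 1: beta = 0.0, y = -4.3966 + 0.0*(-4.3966 + 4.3966) = -4.3966
  grad(y) = -54.5524, v = y - alpha*grad = -2.6891
  prox(v) = soft_thresh(-2.6891, 0.0582) = -2.6309
Iteration 2: beta = 0.3333, y = -2.6309 + 0.3333*(-2.6309 + 4.3966) = -2.0423
  grad(y) = -21.5925, v = y - alpha*grad = -1.3665
  prox(v) = soft_thresh(-1.3665, 0.0582) = -1.3083
Iteration 3: beta = 0.5, y = -1.3083 + 0.5*(-1.3083 + 2.6309) = -0.6469
  grad(y) = -2.0572, v = y - alpha*grad = -0.5826
  prox(v) = soft_thresh(-0.5826, 0.0582) = -0.5243
f(x_3) = 7*(-0.5243)^2 + 7*(-0.5243) + 1.86*|-0.5243| = -0.7706


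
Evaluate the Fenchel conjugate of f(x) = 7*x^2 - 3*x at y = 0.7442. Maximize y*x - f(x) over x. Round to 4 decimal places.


f*(y) = sup_x {y*x - a*x^2 - b*x} = sup_x {(y-b)*x - a*x^2}
FOC: (y - b) - 2a*x = 0 => x* = (y - b)/(2a)
x* = (0.7442 + 3)/(2*7) = 0.2674
f*(0.7442) = (y-b)^2/(4a) = (0.7442 + 3)^2/(4*7)
= 14.019/28 = 0.5007


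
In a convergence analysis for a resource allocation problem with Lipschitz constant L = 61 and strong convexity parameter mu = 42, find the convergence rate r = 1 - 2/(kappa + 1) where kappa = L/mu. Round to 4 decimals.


Step 1: Compute the condition number.
kappa = L/mu = 61/42 = 1.4524
Step 2: Compute the convergence rate.
r = 1 - 2/(kappa + 1) = 1 - 2*mu/(L + mu) = (L - mu)/(L + mu) = 19/103 = 0.1845


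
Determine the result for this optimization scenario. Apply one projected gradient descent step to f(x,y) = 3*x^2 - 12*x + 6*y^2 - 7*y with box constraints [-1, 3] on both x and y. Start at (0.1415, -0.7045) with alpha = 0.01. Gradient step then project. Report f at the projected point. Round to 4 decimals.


Step 1: Compute gradient at (0.1415, -0.7045).
grad_x = 2*3*0.1415 - 12 = -11.151
grad_y = 2*6*-0.7045 - 7 = -15.454
Step 2: Gradient step.
x_raw = 0.1415 - 0.01*-11.151 = 0.253
y_raw = -0.7045 - 0.01*-15.454 = -0.55
Step 3: Project onto [-1, 3].
x_proj = clip(0.253) = 0.253
y_proj = clip(-0.55) = -0.55
Step 4: Evaluate f.
f(0.253, -0.55) = 2.8204


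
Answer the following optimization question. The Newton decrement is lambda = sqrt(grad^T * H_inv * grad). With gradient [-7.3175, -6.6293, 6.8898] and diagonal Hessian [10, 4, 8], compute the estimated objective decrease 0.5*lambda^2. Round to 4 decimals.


Step 1: H is diagonal, so H^(-1) * g = [-0.7318, -1.6573, 0.8612].
Step 2: g^T H^(-1) g = sum_i g_i^2 / H_ii
  = (-7.3175)^2/10 + (-6.6293)^2/4 + (6.8898)^2/8
  = 5.3546 + 10.9869 + 5.9337 = 22.2752
Step 3: Objective decrease = 0.5 * g^T H^(-1) g = 11.1376


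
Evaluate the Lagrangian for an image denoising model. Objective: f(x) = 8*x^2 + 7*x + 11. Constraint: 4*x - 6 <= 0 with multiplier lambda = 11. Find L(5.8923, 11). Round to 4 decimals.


Step 1: Evaluate f(x).
f(5.8923) = 8*5.8923^2 + 7*5.8923 + 11 = 329.9997
Step 2: Evaluate g(x).
g(5.8923) = 4*5.8923 - 6 = 17.5692
Step 3: Compute Lagrangian.
L = 329.9997 + 11*17.5692 = 523.2609


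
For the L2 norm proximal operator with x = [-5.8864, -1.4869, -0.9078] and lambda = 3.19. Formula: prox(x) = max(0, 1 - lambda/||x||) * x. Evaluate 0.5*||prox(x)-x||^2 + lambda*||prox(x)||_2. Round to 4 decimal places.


Step 1: Compute ||x||.
||x|| = 6.1388
Step 2: Compute scaling factor.
scale = max(0, 1 - 3.19/6.1388) = 0.4804
Step 3: prox(x) = [-2.8276, -0.7142, -0.4361]
||prox(x)|| = 2.9488
Step 4: Proximal objective.
0.5*||prox-x||^2 = 5.0881
lambda*||prox|| = 9.4067
Total = 14.4947


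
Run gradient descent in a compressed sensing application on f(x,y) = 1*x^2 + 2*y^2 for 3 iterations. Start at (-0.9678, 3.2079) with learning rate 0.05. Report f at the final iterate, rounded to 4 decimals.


Gradient descent on f(x,y) = 1*x^2 + 2*y^2.
Starting point: (-0.9678, 3.2079), alpha = 0.05
Step 1: grad_x = 2*1*-0.9678 = -1.9356, grad_y = 2*2*3.2079 = 12.8316
  x_1 = -0.9678 - 0.05*-1.9356 = -0.871
  y_1 = 3.2079 - 0.05*12.8316 = 2.5663
Step 2: grad_x = 2*1*-0.871 = -1.742, grad_y = 2*2*2.5663 = 10.2653
  x_2 = -0.871 - 0.05*-1.742 = -0.7839
  y_2 = 2.5663 - 0.05*10.2653 = 2.0531
Step 3: grad_x = 2*1*-0.7839 = -1.5678, grad_y = 2*2*2.0531 = 8.2122
  x_3 = -0.7839 - 0.05*-1.5678 = -0.7055
  y_3 = 2.0531 - 0.05*8.2122 = 1.6424
f(-0.7055, 1.6424) = 1*(-0.7055)^2 + 2*1.6424^2 = 5.893


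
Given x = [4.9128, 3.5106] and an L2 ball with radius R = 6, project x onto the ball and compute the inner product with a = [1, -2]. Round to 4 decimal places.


Step 1: Compute ||x|| (intermediates to 6 decimals).
||x|| = sqrt(4.9128^2 + 3.5106^2) = 6.038205
Step 2: Project.
Since ||x|| > R, scale = R/||x|| = 6/6.038205 = 0.993673, proj(x) = scale * x
proj(x) = [4.881717, 3.488388]
Step 3: Dot product.
a^T * proj(x) = 1*4.881717 - 2*3.488388 = -2.0951


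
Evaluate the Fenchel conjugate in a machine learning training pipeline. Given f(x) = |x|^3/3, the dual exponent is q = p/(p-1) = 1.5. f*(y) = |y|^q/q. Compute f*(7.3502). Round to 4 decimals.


The conjugate exponent q satisfies 1/p + 1/q = 1.
p = 3, so q = 3/(3 - 1) = 1.5
|y|^q = 7.3502^1.5 = 19.9273
f*(7.3502) = 19.9273 / 1.5 = 13.2849


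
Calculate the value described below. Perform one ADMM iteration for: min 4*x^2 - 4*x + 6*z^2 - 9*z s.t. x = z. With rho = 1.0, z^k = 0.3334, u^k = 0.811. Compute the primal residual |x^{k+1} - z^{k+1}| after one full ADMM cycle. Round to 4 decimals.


ADMM iteration with rho = 1.0, z^k = 0.3334, u^k = 0.811
Step 1: x-update.
Minimize 4*x^2 - 4*x + (1.0/2)*(x - 0.3334 + 0.811)^2
FOC: (2*4 + 1.0)*x = 4 + 1.0*(0.3334 - 0.811)
x^{k+1} = 0.3914
Step 2: z-update.
Minimize 6*z^2 - 9*z + (1.0/2)*(0.3914 - z + 0.811)^2
FOC: (2*6 + 1.0)*z = 9 + 1.0*(0.3914 + 0.811)
z^{k+1} = 0.7848
Step 3: u-update.
u^{k+1} = 0.811 + 0.3914 - 0.7848 = 0.4176
Step 4: Primal residual = |0.3914 - 0.7848| = 0.3934


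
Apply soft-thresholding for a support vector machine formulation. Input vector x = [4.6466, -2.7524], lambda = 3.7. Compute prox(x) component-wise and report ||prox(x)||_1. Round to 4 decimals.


Soft-thresholding with lambda = 3.7:
prox(4.6466) = sign(4.6466)*max(|4.6466| - 3.7, 0) = 0.9466
prox(-2.7524) = sign(-2.7524)*max(|-2.7524| - 3.7, 0) = 0.0
prox(x) = [0.9466, 0.0]
||prox(x)||_1 = 0.9466 + 0.0 = 0.9466


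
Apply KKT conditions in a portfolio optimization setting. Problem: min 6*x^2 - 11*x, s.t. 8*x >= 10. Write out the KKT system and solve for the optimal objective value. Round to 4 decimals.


Step 1: Try lambda = 0 (constraint inactive).
x_unc = 11/(2*6) = 0.9167
Check: 8*0.9167 = 7.3336 < 10 -- violated!
Step 2: Constraint must be active: 8*x = 10
x* = 10/8 = 1.25
lambda = (2*6*1.25 - 11)/8 = 0.5
Step 3: Compute optimal value.
f(x*) = 6*1.25^2 - 11*1.25 = -4.375


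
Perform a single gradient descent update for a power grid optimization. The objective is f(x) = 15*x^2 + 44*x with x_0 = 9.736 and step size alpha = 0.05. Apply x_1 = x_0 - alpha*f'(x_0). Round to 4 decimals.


We compute the gradient at x_0 and apply the update.
f'(x) = 30*x + 44
f'(9.736) = 30*9.736 + 44 = 336.08
x_1 = 9.736 - 0.05*336.08 = -7.068


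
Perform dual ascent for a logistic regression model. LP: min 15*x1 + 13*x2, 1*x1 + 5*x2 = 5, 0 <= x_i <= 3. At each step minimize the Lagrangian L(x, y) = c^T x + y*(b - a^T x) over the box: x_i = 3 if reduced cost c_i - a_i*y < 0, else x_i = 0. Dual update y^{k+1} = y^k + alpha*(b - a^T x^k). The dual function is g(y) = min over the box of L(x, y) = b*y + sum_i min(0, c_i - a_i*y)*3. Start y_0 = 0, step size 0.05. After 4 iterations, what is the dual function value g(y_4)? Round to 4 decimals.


Dual ascent for LP: min 15*x1 + 13*x2, 1*x1 + 5*x2 = 5, 0 <= x_i <= 3
Step 1: y^k = 0.0, reduced costs: (15.0, 13.0)
  x^k = (0.0, 0.0), subgradient = b - a^T x = 5.0
  y^{k+1} = 0.0 + 0.05*5.0 = 0.25
Step 2: y^k = 0.25, reduced costs: (14.75, 11.75)
  x^k = (0.0, 0.0), subgradient = b - a^T x = 5.0
  y^{k+1} = 0.25 + 0.05*5.0 = 0.5
Step 3: y^k = 0.5, reduced costs: (14.5, 10.5)
  x^k = (0.0, 0.0), subgradient = b - a^T x = 5.0
  y^{k+1} = 0.5 + 0.05*5.0 = 0.75
Step 4: y^k = 0.75, reduced costs: (14.25, 9.25)
  x^k = (0.0, 0.0), subgradient = b - a^T x = 5.0
  y^{k+1} = 0.75 + 0.05*5.0 = 1.0
Dual objective at y_4 = 1.0: reduced costs (14.0, 8.0), box minimizer x = (0.0, 0.0)
g(y_4) = b*y + (c1 - a1*y)*x1 + (c2 - a2*y)*x2 = 5*1.0 + 14.0*0.0 + 8.0*0.0 = 5.0 + 0.0 + 0.0 = 5.0


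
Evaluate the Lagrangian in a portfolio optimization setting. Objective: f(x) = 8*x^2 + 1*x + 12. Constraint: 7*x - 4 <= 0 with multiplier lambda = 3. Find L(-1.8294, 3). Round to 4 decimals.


Step 1: Evaluate f(x).
f(-1.8294) = 8*(-1.8294)^2 + 1*(-1.8294) + 12 = 36.9442
Step 2: Evaluate g(x).
g(-1.8294) = 7*-1.8294 - 4 = -16.8058
Step 3: Compute Lagrangian.
L = 36.9442 + 3*-16.8058 = -13.4732


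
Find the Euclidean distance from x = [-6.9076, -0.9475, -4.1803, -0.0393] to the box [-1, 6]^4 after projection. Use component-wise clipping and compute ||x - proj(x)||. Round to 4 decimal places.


Project each component onto [-1, 6].
clip(-6.9076) = -1.0, clip(-0.9475) = -0.9475, clip(-4.1803) = -1.0, clip(-0.0393) = -0.0393
Projection = [-1.0, -0.9475, -1.0, -0.0393]
Squared diffs: [34.8997, 0.0, 10.1143, 0.0]
Distance = sqrt(45.014) = 6.7093


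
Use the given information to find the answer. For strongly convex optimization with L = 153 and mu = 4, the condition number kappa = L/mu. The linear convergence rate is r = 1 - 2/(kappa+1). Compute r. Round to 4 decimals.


Step 1: Compute the condition number.
kappa = L/mu = 153/4 = 38.25
Step 2: Compute the convergence rate.
r = 1 - 2/(kappa + 1) = 1 - 2*mu/(L + mu) = (L - mu)/(L + mu) = 149/157 = 0.949


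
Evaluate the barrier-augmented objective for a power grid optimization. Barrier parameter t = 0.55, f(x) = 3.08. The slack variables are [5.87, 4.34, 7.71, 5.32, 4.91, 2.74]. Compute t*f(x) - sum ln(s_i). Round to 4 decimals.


Step 1: Compute log-barrier.
ln values: [1.7699, 1.4679, 2.0425, 1.6715, 1.5913, 1.008]
phi = -(1.7699 + 1.4679 + 2.0425 + 1.6715 + 1.5913 + 1.008) = -9.551
Step 2: Compute augmented objective.
t*f(x) = 0.55*3.08 = 1.694
Total = 1.694 - 9.551 = -7.857


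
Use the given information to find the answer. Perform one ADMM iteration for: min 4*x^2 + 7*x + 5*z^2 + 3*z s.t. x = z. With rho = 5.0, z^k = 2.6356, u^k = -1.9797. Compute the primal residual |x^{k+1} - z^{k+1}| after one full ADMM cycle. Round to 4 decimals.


ADMM iteration with rho = 5.0, z^k = 2.6356, u^k = -1.9797
Step 1: x-update.
Minimize 4*x^2 + 7*x + (5.0/2)*(x - 2.6356 - 1.9797)^2
FOC: (2*4 + 5.0)*x = -7 + 5.0*(2.6356 + 1.9797)
x^{k+1} = 1.2367
Step 2: z-update.
Minimize 5*z^2 + 3*z + (5.0/2)*(1.2367 - z - 1.9797)^2
FOC: (2*5 + 5.0)*z = -3 + 5.0*(1.2367 - 1.9797)
z^{k+1} = -0.4477
Step 3: u-update.
u^{k+1} = -1.9797 + 1.2367 + 0.4477 = -0.2954
Step 4: Primal residual = |1.2367 + 0.4477| = 1.6843


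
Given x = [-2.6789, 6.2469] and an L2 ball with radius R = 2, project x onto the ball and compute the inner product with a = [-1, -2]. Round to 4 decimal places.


Step 1: Compute ||x|| (intermediates to 6 decimals).
||x|| = sqrt((-2.6789)^2 + 6.2469^2) = 6.797078
Step 2: Project.
Since ||x|| > R, scale = R/||x|| = 2/6.797078 = 0.294244, proj(x) = scale * x
proj(x) = [-0.78825, 1.838113]
Step 3: Dot product.
a^T * proj(x) = -1*(-0.78825) - 2*1.838113 = -2.888


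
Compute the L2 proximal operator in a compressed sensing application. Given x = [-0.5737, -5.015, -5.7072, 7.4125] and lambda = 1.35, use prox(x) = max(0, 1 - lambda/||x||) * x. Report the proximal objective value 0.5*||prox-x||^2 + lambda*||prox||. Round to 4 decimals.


Step 1: Compute ||x||.
||x|| = 10.63
Step 2: Compute scaling factor.
scale = max(0, 1 - 1.35/10.63) = 0.873
Step 3: prox(x) = [-0.5008, -4.3781, -4.9824, 6.4711]
||prox(x)|| = 9.28
Step 4: Proximal objective.
0.5*||prox-x||^2 = 0.9113
lambda*||prox|| = 12.528
Total = 13.4392


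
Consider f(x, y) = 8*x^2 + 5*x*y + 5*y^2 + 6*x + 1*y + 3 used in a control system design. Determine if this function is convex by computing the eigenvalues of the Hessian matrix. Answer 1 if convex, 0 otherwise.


The Hessian of f(x,y) = 8*x^2 + 5*x*y + 5*y^2 + 6*x + 1*y + 3 is:
H = [[16, 5], [5, 10]]
Trace = 16 + 10 = 26
Determinant = 16*10 - (5)^2 = 135
Discriminant = (26)^2 - 4*135 = 136.0
Eigenvalues: lambda_1 = 7.169, lambda_2 = 18.831
The function is convex.

1


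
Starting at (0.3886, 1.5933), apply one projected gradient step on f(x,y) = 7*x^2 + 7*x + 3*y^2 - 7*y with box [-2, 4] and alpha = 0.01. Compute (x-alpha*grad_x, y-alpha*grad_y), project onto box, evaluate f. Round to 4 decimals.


Step 1: Compute gradient at (0.3886, 1.5933).
grad_x = 2*7*0.3886 + 7 = 12.4404
grad_y = 2*3*1.5933 - 7 = 2.5598
Step 2: Gradient step.
x_raw = 0.3886 - 0.01*12.4404 = 0.2642
y_raw = 1.5933 - 0.01*2.5598 = 1.5677
Step 3: Project onto [-2, 4].
x_proj = clip(0.2642) = 0.2642
y_proj = clip(1.5677) = 1.5677
Step 4: Evaluate f.
f(0.2642, 1.5677) = -1.2629


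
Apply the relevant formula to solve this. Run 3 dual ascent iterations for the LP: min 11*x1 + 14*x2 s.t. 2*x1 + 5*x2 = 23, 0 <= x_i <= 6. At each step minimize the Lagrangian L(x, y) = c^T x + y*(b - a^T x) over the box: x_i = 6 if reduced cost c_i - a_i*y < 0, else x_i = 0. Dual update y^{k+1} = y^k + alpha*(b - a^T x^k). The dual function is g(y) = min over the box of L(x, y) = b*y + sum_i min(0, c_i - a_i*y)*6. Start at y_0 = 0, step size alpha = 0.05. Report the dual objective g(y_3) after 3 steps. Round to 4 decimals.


Dual ascent for LP: min 11*x1 + 14*x2, 2*x1 + 5*x2 = 23, 0 <= x_i <= 6
Step 1: y^k = 0.0, reduced costs: (11.0, 14.0)
  x^k = (0.0, 0.0), subgradient = b - a^T x = 23.0
  y^{k+1} = 0.0 + 0.05*23.0 = 1.15
Step 2: y^k = 1.15, reduced costs: (8.7, 8.25)
  x^k = (0.0, 0.0), subgradient = b - a^T x = 23.0
  y^{k+1} = 1.15 + 0.05*23.0 = 2.3
Step 3: y^k = 2.3, reduced costs: (6.4, 2.5)
  x^k = (0.0, 0.0), subgradient = b - a^T x = 23.0
  y^{k+1} = 2.3 + 0.05*23.0 = 3.45
Dual objective at y_3 = 3.45: reduced costs (4.1, -3.25), box minimizer x = (0.0, 6.0)
g(y_3) = b*y + (c1 - a1*y)*x1 + (c2 - a2*y)*x2 = 23*3.45 + 4.1*0.0 + (-3.25)*6.0 = 79.35 + 0.0 - 19.5 = 59.85


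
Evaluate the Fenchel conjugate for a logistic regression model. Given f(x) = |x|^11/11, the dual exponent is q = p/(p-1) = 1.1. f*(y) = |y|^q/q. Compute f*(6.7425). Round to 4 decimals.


The conjugate exponent q satisfies 1/p + 1/q = 1.
p = 11, so q = 11/(11 - 1) = 1.1
|y|^q = 6.7425^1.1 = 8.1602
f*(6.7425) = 8.1602 / 1.1 = 7.4184


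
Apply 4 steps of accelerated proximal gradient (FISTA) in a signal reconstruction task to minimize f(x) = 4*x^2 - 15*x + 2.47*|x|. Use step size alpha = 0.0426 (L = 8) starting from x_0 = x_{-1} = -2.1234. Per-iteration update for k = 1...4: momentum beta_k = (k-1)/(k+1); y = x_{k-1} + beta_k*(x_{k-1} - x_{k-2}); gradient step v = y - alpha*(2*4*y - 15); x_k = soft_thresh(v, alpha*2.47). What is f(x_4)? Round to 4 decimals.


FISTA on f(x) = 4*x^2 - 15*x + 2.47*|x|
L = 8, alpha = 0.0426
Iteration 1: beta = 0.0, y = -2.1234 + 0.0*(-2.1234 + 2.1234) = -2.1234
  grad(y) = -31.9872, v = y - alpha*grad = -0.7607
  prox(v) = soft_thresh(-0.7607, 0.1052) = -0.6555
Iteration 2: beta = 0.3333, y = -0.6555 + 0.3333*(-0.6555 + 2.1234) = -0.1662
  grad(y) = -16.3298, v = y - alpha*grad = 0.5294
  prox(v) = soft_thresh(0.5294, 0.1052) = 0.4242
Iteration 3: beta = 0.5, y = 0.4242 + 0.5*(0.4242 + 0.6555) = 0.9641
  grad(y) = -7.2875, v = y - alpha*grad = 1.2745
  prox(v) = soft_thresh(1.2745, 0.1052) = 1.1693
Iteration 4: beta = 0.6, y = 1.1693 + 0.6*(1.1693 - 0.4242) = 1.6163
  grad(y) = -2.0693, v = y - alpha*grad = 1.7045
  prox(v) = soft_thresh(1.7045, 0.1052) = 1.5993
f(x_4) = 4*1.5993^2 - 15*1.5993 + 2.47*|1.5993| = -9.8082


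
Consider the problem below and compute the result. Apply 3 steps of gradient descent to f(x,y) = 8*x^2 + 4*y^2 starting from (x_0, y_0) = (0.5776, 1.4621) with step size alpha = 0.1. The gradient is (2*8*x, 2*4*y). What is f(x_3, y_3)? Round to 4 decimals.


Gradient descent on f(x,y) = 8*x^2 + 4*y^2.
Starting point: (0.5776, 1.4621), alpha = 0.1
Step 1: grad_x = 2*8*0.5776 = 9.2416, grad_y = 2*4*1.4621 = 11.6968
  x_1 = 0.5776 - 0.1*9.2416 = -0.3466
  y_1 = 1.4621 - 0.1*11.6968 = 0.2924
Step 2: grad_x = 2*8*-0.3466 = -5.545, grad_y = 2*4*0.2924 = 2.3394
  x_2 = -0.3466 - 0.1*-5.545 = 0.2079
  y_2 = 0.2924 - 0.1*2.3394 = 0.0585
Step 3: grad_x = 2*8*0.2079 = 3.327, grad_y = 2*4*0.0585 = 0.4679
  x_3 = 0.2079 - 0.1*3.327 = -0.1248
  y_3 = 0.0585 - 0.1*0.4679 = 0.0117
f(-0.1248, 0.0117) = 8*(-0.1248)^2 + 4*0.0117^2 = 0.1251
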